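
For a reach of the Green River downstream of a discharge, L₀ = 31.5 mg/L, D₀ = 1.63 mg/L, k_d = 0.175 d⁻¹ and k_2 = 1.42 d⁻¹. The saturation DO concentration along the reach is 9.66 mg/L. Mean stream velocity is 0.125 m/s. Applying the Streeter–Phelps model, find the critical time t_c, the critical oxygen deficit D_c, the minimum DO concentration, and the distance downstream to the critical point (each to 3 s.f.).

With k_2/k_d = 8.114 and 1 − D₀(k_2−k_d)/(k_d L₀) = 0.6319,
t_c = ln(8.114 × 0.6319) / (1.42 − 0.175) = ln(5.127) / 1.245 = 1.635/1.245 = 1.313 d.
L(t_c) = L₀ e^(−k_d t_c) = 31.5 × 0.7947 = 25.03 mg/L, and at the critical point k_2 D_c = k_d L, so D_c = (0.175/1.42) × 25.03 = 3.085 mg/L.
Minimum DO = C_s − D_c = 9.66 − 3.085 = 6.575 mg/L.
x_c = v t_c = 0.125 m/s × 1.313 d × 86400 s/d = 14180 m ≈ 14.2 km.

t_c ≈ 1.31 d; D_c ≈ 3.09 mg/L; min DO ≈ 6.57 mg/L; x_c ≈ 14.2 km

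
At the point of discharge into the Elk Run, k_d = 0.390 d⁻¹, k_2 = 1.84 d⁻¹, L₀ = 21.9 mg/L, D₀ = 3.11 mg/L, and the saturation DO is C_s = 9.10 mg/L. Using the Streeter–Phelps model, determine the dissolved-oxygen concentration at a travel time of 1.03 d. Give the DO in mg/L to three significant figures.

k_d L₀/(k_2−k_d) = 0.390×21.9/(1.84−0.390) = 8.541/1.450 = 5.890 mg/L.
e^(−k_d t) = e^(−0.390×1.030) = 0.6692; e^(−k_2 t) = e^(−1.84×1.030) = 0.1503.
D = 5.890 × (0.6692 − 0.1503) + 3.11 × 0.1503 = 3.056 + 0.4674 = 3.524 mg/L.
DO = C_s − D = 9.10 − 3.524 = 5.576 mg/L.

DO ≈ 5.58 mg/L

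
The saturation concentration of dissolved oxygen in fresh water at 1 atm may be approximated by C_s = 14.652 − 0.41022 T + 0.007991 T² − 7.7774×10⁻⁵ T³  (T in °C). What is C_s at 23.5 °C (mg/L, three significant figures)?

C_s ≈ 8.42 mg/L

C_s = 14.652 − 0.41022×23.5 + 0.007991×23.5² − 7.7774×10⁻⁵×23.5³ = 8.416 mg/L.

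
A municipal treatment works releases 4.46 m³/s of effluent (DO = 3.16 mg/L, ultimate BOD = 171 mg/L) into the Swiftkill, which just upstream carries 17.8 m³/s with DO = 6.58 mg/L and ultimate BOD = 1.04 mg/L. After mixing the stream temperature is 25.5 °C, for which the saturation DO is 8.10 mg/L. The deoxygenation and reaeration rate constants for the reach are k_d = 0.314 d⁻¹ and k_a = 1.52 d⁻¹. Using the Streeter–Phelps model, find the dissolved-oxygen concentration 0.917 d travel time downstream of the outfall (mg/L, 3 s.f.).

DO ≈ 2.97 mg/L

Mixed DO = (17.8×6.58 + 4.46×3.16)/(17.8+4.46) = 131.2/22.26 = 5.895 mg/L.
Mixed L₀ = (17.8×1.04 + 4.46×171)/(22.26) = 781.2/22.26 = 35.09 mg/L.
Initial deficit D₀ = C_s − DO₀ = 8.10 − 5.895 = 2.205 mg/L.
D(0.917) = [0.314×35.09/(1.52−0.314)](e^(−0.314×0.917) − e^(−1.52×0.917)) + 2.205 e^(−1.52×0.917)
= 9.137 × (0.7498 − 0.2481) + 2.205 × 0.2481 = 5.131 mg/L.
DO = 8.10 − 5.131 = 2.969 mg/L.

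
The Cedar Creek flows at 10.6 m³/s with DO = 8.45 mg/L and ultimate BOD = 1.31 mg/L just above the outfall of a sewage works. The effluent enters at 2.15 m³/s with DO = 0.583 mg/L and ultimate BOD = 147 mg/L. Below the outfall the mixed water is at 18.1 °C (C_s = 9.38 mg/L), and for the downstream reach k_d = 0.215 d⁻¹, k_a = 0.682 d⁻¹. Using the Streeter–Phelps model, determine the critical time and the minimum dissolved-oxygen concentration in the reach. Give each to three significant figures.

t_c ≈ 2.02 d; minimum DO ≈ 4.10 mg/L

Mixed DO = (10.6×8.45 + 2.15×0.583)/(10.6+2.15) = 90.82/12.75 = 7.123 mg/L.
Mixed L₀ = (10.6×1.31 + 2.15×147)/(12.75) = 329.9/12.75 = 25.88 mg/L.
Initial deficit D₀ = C_s − DO₀ = 9.38 − 7.123 = 2.257 mg/L.
t_c = (1/0.4670) ln[(0.682/0.215)(1 − 2.257×0.4670/(0.215×25.88))] = 2.141 × ln(2.571) = 2.022 d.
D_c = (0.215/0.682) × 25.88 × e^(−0.215×2.022) = 0.3152 × 25.88 × 0.6474 = 5.281 mg/L.
Minimum DO = 9.38 − 5.281 = 4.099 mg/L.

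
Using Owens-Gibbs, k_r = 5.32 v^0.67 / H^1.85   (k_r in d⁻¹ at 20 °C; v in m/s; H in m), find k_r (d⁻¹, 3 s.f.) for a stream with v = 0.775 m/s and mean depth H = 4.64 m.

k_r ≈ 0.262 d⁻¹

k_r = 5.32 × 0.775^0.67 / 4.64^1.85 = 5.32 × 0.8430 / 17.10 = 0.2622 d⁻¹.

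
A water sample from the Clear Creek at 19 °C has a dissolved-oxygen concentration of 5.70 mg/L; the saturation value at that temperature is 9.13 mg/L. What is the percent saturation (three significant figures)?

62.4 % saturation

% saturation = C/C_s × 100 = 5.70/9.13 × 100 = 62.4 %.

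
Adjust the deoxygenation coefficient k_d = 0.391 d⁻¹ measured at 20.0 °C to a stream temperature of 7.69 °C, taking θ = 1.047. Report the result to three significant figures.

k_d(T₂) = k_d(T₁) · θ^(T₂−T₁) = 0.391 × 1.047^(7.69−20.0)
= 0.391 × 1.047^-12.3 = 0.391 × 0.5681 = 0.2221 d⁻¹.

k_d ≈ 0.222 d⁻¹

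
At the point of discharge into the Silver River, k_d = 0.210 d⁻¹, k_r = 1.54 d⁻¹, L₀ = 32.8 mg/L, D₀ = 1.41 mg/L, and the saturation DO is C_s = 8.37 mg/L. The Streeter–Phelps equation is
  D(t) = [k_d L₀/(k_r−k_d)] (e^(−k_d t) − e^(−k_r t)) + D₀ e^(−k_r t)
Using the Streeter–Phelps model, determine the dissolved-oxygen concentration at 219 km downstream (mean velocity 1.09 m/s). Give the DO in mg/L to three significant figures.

Travel time t = x/v = 219 km / (1.09 m/s) = 219000 m / 1.09 m/s = 200900 s = 2.325 d.
k_d L₀/(k_r−k_d) = 0.210×32.8/(1.54−0.210) = 6.888/1.330 = 5.179 mg/L.
e^(−k_d t) = e^(−0.210×2.325) = 0.6136; e^(−k_r t) = e^(−1.54×2.325) = 0.02784.
D = 5.179 × (0.6136 − 0.02784) + 1.41 × 0.02784 = 3.034 + 0.03926 = 3.073 mg/L.
DO = C_s − D = 8.37 − 3.073 = 5.297 mg/L.

DO ≈ 5.30 mg/L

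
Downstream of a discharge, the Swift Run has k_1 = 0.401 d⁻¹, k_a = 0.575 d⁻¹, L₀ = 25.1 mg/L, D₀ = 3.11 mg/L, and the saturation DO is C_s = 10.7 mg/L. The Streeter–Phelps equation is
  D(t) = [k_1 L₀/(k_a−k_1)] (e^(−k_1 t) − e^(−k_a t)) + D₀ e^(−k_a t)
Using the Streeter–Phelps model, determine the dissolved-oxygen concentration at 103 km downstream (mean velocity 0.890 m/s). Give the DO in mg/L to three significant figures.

DO ≈ 2.23 mg/L

Travel time t = x/v = 103 km / (0.890 m/s) = 103000 m / 0.890 m/s = 115700 s = 1.339 d.
k_1 L₀/(k_a−k_1) = 0.401×25.1/(0.575−0.401) = 10.07/0.1740 = 57.85 mg/L.
e^(−k_1 t) = e^(−0.401×1.339) = 0.5844; e^(−k_a t) = e^(−0.575×1.339) = 0.4629.
D = 57.85 × (0.5844 − 0.4629) + 3.11 × 0.4629 = 7.028 + 1.440 = 8.468 mg/L.
DO = C_s − D = 10.7 − 8.468 = 2.232 mg/L.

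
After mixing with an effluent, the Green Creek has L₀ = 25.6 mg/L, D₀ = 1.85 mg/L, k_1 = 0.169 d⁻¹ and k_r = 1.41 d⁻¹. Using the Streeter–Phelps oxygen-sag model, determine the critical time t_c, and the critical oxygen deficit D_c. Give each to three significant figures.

With k_r/k_1 = 8.343 and 1 − D₀(k_r−k_1)/(k_1 L₀) = 0.4693,
t_c = ln(8.343 × 0.4693) / (1.41 − 0.169) = ln(3.916) / 1.241 = 1.365/1.241 = 1.100 d.
L(t_c) = L₀ e^(−k_1 t_c) = 25.6 × 0.8304 = 21.26 mg/L, and at the critical point k_r D_c = k_1 L, so D_c = (0.169/1.41) × 21.26 = 2.548 mg/L.

t_c ≈ 1.10 d; D_c ≈ 2.55 mg/L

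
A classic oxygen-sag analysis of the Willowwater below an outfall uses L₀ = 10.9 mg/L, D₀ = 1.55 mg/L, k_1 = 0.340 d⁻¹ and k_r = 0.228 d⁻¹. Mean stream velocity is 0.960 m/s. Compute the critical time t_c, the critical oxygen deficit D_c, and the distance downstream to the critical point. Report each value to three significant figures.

t_c ≈ 3.16 d; D_c ≈ 5.55 mg/L; x_c ≈ 262 km

t_c = [1/(k_r−k_1)] ln[(k_r/k_1)(1 − D₀(k_r−k_1)/(k_1 L₀))]
= [1/(0.228−0.340)] ln[(0.228/0.340)(1 − 1.55×-0.1120/(0.340×10.9))]
= (1/-0.1120) ln[0.6706 × 1.047] = -8.929 × ln(0.7020) = -8.929 × -0.3538 = 3.159 d.
L(t_c) = L₀ e^(−k_1 t_c) = 10.9 × 0.3416 = 3.723 mg/L, and at the critical point k_r D_c = k_1 L, so D_c = (0.340/0.228) × 3.723 = 5.553 mg/L.
x_c = v t_c = 0.960 m/s × 3.159 d × 86400 s/d = 262000 m ≈ 262 km.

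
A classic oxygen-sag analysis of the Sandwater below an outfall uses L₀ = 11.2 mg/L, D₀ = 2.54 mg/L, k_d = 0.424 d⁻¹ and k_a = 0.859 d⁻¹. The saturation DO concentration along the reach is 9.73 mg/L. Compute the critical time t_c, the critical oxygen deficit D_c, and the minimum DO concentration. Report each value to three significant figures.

t_c = [1/(k_a−k_d)] ln[(k_a/k_d)(1 − D₀(k_a−k_d)/(k_d L₀))]
= [1/(0.859−0.424)] ln[(0.859/0.424)(1 − 2.54×0.4350/(0.424×11.2))]
= (1/0.4350) ln[2.026 × 0.7673] = 2.299 × ln(1.555) = 2.299 × 0.4412 = 1.014 d.
L(t_c) = L₀ e^(−k_d t_c) = 11.2 × 0.6505 = 7.285 mg/L, and at the critical point k_a D_c = k_d L, so D_c = (0.424/0.859) × 7.285 = 3.596 mg/L.
Minimum DO = C_s − D_c = 9.73 − 3.596 = 6.134 mg/L.

t_c ≈ 1.01 d; D_c ≈ 3.60 mg/L; min DO ≈ 6.13 mg/L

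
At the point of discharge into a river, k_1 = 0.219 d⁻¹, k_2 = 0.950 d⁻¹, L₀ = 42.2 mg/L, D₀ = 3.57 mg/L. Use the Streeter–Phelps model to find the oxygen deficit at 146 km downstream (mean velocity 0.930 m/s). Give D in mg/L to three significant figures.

Travel time t = x/v = 146 km / (0.930 m/s) = 146000 m / 0.930 m/s = 157000 s = 1.817 d.
k_1 L₀/(k_2−k_1) = 0.219×42.2/(0.950−0.219) = 9.242/0.7310 = 12.64 mg/L.
e^(−k_1 t) = e^(−0.219×1.817) = 0.6717; e^(−k_2 t) = e^(−0.950×1.817) = 0.1780.
D = 12.64 × (0.6717 − 0.1780) + 3.57 × 0.1780 = 6.242 + 0.6353 = 6.878 mg/L.

D ≈ 6.88 mg/L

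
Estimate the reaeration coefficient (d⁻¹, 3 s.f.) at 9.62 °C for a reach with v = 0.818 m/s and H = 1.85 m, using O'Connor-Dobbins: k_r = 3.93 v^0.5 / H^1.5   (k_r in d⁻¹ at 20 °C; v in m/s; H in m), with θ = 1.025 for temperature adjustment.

k_r ≈ 1.09 d⁻¹

k_r(20) = 3.93 × 0.818^0.5 / 1.85^1.5 = 3.93 × 0.9044 / 2.516 = 1.413 d⁻¹.
k_r(9.62) = 1.413 × 1.025^(9.62−20) = 1.413 × 0.7739 = 1.093 d⁻¹.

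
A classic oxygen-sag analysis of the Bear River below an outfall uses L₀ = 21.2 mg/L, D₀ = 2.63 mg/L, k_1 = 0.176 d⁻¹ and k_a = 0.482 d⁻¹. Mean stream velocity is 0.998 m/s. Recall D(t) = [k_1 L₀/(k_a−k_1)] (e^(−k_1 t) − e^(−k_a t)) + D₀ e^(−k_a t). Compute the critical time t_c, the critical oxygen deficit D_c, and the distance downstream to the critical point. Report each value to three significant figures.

At the critical point dD/dt = 0, so k_1 L₀ e^(−k_1 t) = k_a D. Substituting D(t) from the Streeter–Phelps equation and solving for t gives
t_c = ln[(k_a/k_1)(1 − D₀(k_a−k_1)/(k_1 L₀))] / (k_a−k_1).
Here k_a−k_1 = 0.3060 d⁻¹ and 1 − D₀(k_a−k_1)/(k_1 L₀) = 1 − 2.63×0.3060/(0.176×21.2) = 0.7843, so
t_c = ln(2.739 × 0.7843) / 0.3060 = 0.7645 / 0.3060 = 2.498 d.
D_c = (k_1/k_a) L₀ e^(−k_1 t_c) = (0.176/0.482) × 21.2 × e^(−0.176×2.498) = 0.3651 × 21.2 × 0.6442 = 4.987 mg/L.
x_c = v t_c = 0.998 m/s × 2.498 d × 86400 s/d = 215400 m ≈ 215 km.

t_c ≈ 2.50 d; D_c ≈ 4.99 mg/L; x_c ≈ 215 km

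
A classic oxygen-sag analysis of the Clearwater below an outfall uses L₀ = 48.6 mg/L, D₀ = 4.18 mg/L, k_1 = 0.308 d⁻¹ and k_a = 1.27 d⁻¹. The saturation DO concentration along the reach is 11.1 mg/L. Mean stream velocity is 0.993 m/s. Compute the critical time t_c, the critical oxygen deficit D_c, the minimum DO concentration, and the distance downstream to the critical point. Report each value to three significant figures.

t_c = [1/(k_a−k_1)] ln[(k_a/k_1)(1 − D₀(k_a−k_1)/(k_1 L₀))]
= [1/(1.27−0.308)] ln[(1.27/0.308)(1 − 4.18×0.9620/(0.308×48.6))]
= (1/0.9620) ln[4.123 × 0.7314] = 1.040 × ln(3.016) = 1.040 × 1.104 = 1.147 d.
L(t_c) = L₀ e^(−k_1 t_c) = 48.6 × 0.7023 = 34.13 mg/L, and at the critical point k_a D_c = k_1 L, so D_c = (0.308/1.27) × 34.13 = 8.278 mg/L.
Minimum DO = C_s − D_c = 11.1 − 8.278 = 2.822 mg/L.
x_c = v t_c = 0.993 m/s × 1.147 d × 86400 s/d = 98440 m ≈ 98.4 km.

t_c ≈ 1.15 d; D_c ≈ 8.28 mg/L; min DO ≈ 2.82 mg/L; x_c ≈ 98.4 km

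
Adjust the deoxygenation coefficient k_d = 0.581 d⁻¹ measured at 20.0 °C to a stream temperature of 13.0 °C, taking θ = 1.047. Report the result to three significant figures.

k_d(T₂) = k_d(T₁) · θ^(T₂−T₁) = 0.581 × 1.047^(13.0−20.0)
= 0.581 × 1.047^-7.00 = 0.581 × 0.7251 = 0.4213 d⁻¹.

k_d ≈ 0.421 d⁻¹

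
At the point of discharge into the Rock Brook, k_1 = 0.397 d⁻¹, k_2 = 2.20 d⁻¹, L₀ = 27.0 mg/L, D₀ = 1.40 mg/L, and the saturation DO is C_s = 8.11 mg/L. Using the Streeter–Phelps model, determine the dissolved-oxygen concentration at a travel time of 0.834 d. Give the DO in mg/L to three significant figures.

k_1 L₀/(k_2−k_1) = 0.397×27.0/(2.20−0.397) = 10.72/1.803 = 5.945 mg/L.
e^(−k_1 t) = e^(−0.397×0.8340) = 0.7181; e^(−k_2 t) = e^(−2.20×0.8340) = 0.1596.
D = 5.945 × (0.7181 − 0.1596) + 1.40 × 0.1596 = 3.320 + 0.2235 = 3.544 mg/L.
DO = C_s − D = 8.11 − 3.544 = 4.566 mg/L.

DO ≈ 4.57 mg/L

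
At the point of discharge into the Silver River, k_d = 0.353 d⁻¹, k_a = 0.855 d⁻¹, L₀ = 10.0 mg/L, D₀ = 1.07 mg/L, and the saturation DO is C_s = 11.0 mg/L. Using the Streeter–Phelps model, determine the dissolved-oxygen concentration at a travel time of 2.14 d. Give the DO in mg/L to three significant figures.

DO ≈ 8.65 mg/L

k_d L₀/(k_a−k_d) = 0.353×10.0/(0.855−0.353) = 3.530/0.5020 = 7.032 mg/L.
e^(−k_d t) = e^(−0.353×2.140) = 0.4698; e^(−k_a t) = e^(−0.855×2.140) = 0.1605.
D = 7.032 × (0.4698 − 0.1605) + 1.07 × 0.1605 = 2.175 + 0.1717 = 2.347 mg/L.
DO = C_s − D = 11.0 − 2.347 = 8.653 mg/L.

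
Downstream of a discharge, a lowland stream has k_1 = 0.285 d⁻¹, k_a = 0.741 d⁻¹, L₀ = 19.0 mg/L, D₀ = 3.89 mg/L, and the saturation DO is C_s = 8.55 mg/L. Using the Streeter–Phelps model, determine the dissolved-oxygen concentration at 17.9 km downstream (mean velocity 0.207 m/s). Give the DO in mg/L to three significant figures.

DO ≈ 3.43 mg/L

Travel time t = x/v = 17.9 km / (0.207 m/s) = 17900 m / 0.207 m/s = 86470 s = 1.001 d.
k_1 L₀/(k_a−k_1) = 0.285×19.0/(0.741−0.285) = 5.415/0.4560 = 11.87 mg/L.
e^(−k_1 t) = e^(−0.285×1.001) = 0.7518; e^(−k_a t) = e^(−0.741×1.001) = 0.4763.
D = 11.87 × (0.7518 − 0.4763) + 3.89 × 0.4763 = 3.272 + 1.853 = 5.124 mg/L.
DO = C_s − D = 8.55 − 5.124 = 3.426 mg/L.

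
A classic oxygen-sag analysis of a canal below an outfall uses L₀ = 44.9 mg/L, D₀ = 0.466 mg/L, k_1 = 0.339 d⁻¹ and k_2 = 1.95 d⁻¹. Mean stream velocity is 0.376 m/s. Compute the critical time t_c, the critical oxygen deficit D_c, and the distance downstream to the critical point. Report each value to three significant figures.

With k_2/k_1 = 5.752 and 1 − D₀(k_2−k_1)/(k_1 L₀) = 0.9507,
t_c = ln(5.752 × 0.9507) / (1.95 − 0.339) = ln(5.469) / 1.611 = 1.699/1.611 = 1.055 d.
D_c = (k_1/k_2) L₀ e^(−k_1 t_c) = (0.339/1.95) × 44.9 × e^(−0.339×1.055) = 0.1738 × 44.9 × 0.6994 = 5.459 mg/L.
x_c = v t_c = 0.376 m/s × 1.055 d × 86400 s/d = 34260 m ≈ 34.3 km.

t_c ≈ 1.05 d; D_c ≈ 5.46 mg/L; x_c ≈ 34.3 km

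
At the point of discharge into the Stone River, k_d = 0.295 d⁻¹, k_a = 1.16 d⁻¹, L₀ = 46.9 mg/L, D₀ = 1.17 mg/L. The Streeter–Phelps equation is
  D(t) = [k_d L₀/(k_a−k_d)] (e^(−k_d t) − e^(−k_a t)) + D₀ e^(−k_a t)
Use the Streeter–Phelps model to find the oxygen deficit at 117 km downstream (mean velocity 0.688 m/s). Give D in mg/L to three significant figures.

D ≈ 7.44 mg/L

Travel time t = x/v = 117 km / (0.688 m/s) = 117000 m / 0.688 m/s = 170100 s = 1.968 d.
k_d L₀/(k_a−k_d) = 0.295×46.9/(1.16−0.295) = 13.84/0.8650 = 15.99 mg/L.
e^(−k_d t) = e^(−0.295×1.968) = 0.5595; e^(−k_a t) = e^(−1.16×1.968) = 0.1020.
D = 15.99 × (0.5595 − 0.1020) + 1.17 × 0.1020 = 7.319 + 0.1193 = 7.438 mg/L.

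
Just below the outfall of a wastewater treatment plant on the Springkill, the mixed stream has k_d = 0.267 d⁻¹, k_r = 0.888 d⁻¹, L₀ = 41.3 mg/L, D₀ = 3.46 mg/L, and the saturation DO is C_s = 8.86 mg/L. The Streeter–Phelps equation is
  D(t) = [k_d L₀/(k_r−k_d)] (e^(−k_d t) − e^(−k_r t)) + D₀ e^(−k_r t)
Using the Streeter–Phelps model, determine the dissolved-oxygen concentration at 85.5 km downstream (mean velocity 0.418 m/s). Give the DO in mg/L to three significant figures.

Travel time t = x/v = 85.5 km / (0.418 m/s) = 85500 m / 0.418 m/s = 204500 s = 2.367 d.
k_d L₀/(k_r−k_d) = 0.267×41.3/(0.888−0.267) = 11.03/0.6210 = 17.76 mg/L.
e^(−k_d t) = e^(−0.267×2.367) = 0.5315; e^(−k_r t) = e^(−0.888×2.367) = 0.1222.
D = 17.76 × (0.5315 − 0.1222) + 3.46 × 0.1222 = 7.268 + 0.4227 = 7.691 mg/L.
DO = C_s − D = 8.86 − 7.691 = 1.169 mg/L.

DO ≈ 1.17 mg/L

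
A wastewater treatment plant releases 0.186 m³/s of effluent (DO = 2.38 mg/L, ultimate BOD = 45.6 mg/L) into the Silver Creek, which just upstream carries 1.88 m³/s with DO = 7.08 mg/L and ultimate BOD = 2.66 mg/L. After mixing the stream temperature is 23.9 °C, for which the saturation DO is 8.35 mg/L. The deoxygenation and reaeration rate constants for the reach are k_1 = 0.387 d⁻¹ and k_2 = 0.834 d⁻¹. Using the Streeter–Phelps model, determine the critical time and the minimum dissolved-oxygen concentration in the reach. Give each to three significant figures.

Mixed DO = (1.88×7.08 + 0.186×2.38)/(1.88+0.186) = 13.75/2.066 = 6.657 mg/L.
Mixed L₀ = (1.88×2.66 + 0.186×45.6)/(2.066) = 13.48/2.066 = 6.526 mg/L.
Initial deficit D₀ = C_s − DO₀ = 8.35 − 6.657 = 1.693 mg/L.
t_c = (1/0.4470) ln[(0.834/0.387)(1 − 1.693×0.4470/(0.387×6.526))] = 2.237 × ln(1.509) = 0.9208 d.
D_c = (0.387/0.834) × 6.526 × e^(−0.387×0.9208) = 0.4640 × 6.526 × 0.7002 = 2.120 mg/L.
Minimum DO = 8.35 − 2.120 = 6.230 mg/L.

t_c ≈ 0.921 d; minimum DO ≈ 6.23 mg/L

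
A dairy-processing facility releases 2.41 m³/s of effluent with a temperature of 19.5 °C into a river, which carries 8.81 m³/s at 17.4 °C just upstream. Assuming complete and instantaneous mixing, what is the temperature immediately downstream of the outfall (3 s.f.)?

Flow-weighted mixing: C = (Q_r C_r + Q_w C_w)/(Q_r + Q_w)
= (8.81×17.4 + 2.41×19.5)/(8.81 + 2.41) = 200.3/11.22 = 17.85 °C.

17.9 °C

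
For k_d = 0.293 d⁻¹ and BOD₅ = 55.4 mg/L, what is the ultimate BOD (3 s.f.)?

BOD₅ = L₀(1 − e^(−5k_d)) ⇒ L₀ = BOD₅ / (1 − e^(−5×0.293))
= 55.4 / (1 − 0.2311) = 55.4 / 0.7689 = 72.05 mg/L.

L₀ ≈ 72.0 mg/L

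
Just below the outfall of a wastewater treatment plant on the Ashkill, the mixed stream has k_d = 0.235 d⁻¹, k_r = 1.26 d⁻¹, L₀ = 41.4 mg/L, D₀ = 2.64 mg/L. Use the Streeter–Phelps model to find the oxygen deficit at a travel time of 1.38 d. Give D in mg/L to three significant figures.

D ≈ 5.66 mg/L

k_d L₀/(k_r−k_d) = 0.235×41.4/(1.26−0.235) = 9.729/1.025 = 9.492 mg/L.
e^(−k_d t) = e^(−0.235×1.380) = 0.7230; e^(−k_r t) = e^(−1.26×1.380) = 0.1757.
D = 9.492 × (0.7230 − 0.1757) + 2.64 × 0.1757 = 5.195 + 0.4639 = 5.659 mg/L.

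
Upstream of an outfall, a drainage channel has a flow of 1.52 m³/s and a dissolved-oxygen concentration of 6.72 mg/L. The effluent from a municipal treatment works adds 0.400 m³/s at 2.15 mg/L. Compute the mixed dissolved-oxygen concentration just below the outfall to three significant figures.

5.77 mg/L

Flow-weighted mixing: C = (Q_r C_r + Q_w C_w)/(Q_r + Q_w)
= (1.52×6.72 + 0.400×2.15)/(1.52 + 0.400) = 11.07/1.920 = 5.768 mg/L.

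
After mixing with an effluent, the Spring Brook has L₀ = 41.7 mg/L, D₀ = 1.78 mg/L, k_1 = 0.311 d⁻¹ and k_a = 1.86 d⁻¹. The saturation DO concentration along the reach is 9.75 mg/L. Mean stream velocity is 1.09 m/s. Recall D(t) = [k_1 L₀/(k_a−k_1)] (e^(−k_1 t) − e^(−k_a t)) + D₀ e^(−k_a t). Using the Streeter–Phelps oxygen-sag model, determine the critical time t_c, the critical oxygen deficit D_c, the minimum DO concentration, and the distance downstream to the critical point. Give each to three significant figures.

t_c = [1/(k_a−k_1)] ln[(k_a/k_1)(1 − D₀(k_a−k_1)/(k_1 L₀))]
= [1/(1.86−0.311)] ln[(1.86/0.311)(1 − 1.78×1.549/(0.311×41.7))]
= (1/1.549) ln[5.981 × 0.7874] = 0.6456 × ln(4.709) = 0.6456 × 1.550 = 1.000 d.
L(t_c) = L₀ e^(−k_1 t_c) = 41.7 × 0.7326 = 30.55 mg/L, and at the critical point k_a D_c = k_1 L, so D_c = (0.311/1.86) × 30.55 = 5.108 mg/L.
Minimum DO = C_s − D_c = 9.75 − 5.108 = 4.642 mg/L.
x_c = v t_c = 1.09 m/s × 1.000 d × 86400 s/d = 94210 m ≈ 94.2 km.

t_c ≈ 1.00 d; D_c ≈ 5.11 mg/L; min DO ≈ 4.64 mg/L; x_c ≈ 94.2 km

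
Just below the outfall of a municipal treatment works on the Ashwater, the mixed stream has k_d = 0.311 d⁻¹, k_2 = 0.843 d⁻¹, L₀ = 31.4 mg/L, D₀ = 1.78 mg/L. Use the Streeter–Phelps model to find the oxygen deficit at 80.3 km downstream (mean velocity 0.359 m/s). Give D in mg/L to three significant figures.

Travel time t = x/v = 80.3 km / (0.359 m/s) = 80300 m / 0.359 m/s = 223700 s = 2.589 d.
k_d L₀/(k_2−k_d) = 0.311×31.4/(0.843−0.311) = 9.765/0.5320 = 18.36 mg/L.
e^(−k_d t) = e^(−0.311×2.589) = 0.4470; e^(−k_2 t) = e^(−0.843×2.589) = 0.1128.
D = 18.36 × (0.4470 − 0.1128) + 1.78 × 0.1128 = 6.136 + 0.2007 = 6.336 mg/L.

D ≈ 6.34 mg/L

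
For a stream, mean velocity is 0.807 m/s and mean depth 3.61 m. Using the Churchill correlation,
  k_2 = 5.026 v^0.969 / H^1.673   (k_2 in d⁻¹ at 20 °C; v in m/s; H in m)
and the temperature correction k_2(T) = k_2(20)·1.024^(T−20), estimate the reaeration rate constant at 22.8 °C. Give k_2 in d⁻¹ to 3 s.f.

k_2(20) = 5.026 × 0.807^0.969 / 3.61^1.673 = 5.026 × 0.8124 / 8.565 = 0.4767 d⁻¹.
k_2(22.8) = 0.4767 × 1.024^(22.8−20) = 0.4767 × 1.069 = 0.5095 d⁻¹.

k_2 ≈ 0.509 d⁻¹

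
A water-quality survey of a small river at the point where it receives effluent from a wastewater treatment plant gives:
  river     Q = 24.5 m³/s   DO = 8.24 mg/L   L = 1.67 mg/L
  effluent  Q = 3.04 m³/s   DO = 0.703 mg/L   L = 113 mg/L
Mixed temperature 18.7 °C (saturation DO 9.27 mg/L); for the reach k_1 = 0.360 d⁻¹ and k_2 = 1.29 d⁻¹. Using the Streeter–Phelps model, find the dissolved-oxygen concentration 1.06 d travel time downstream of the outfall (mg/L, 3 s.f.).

Mixed DO = (24.5×8.24 + 3.04×0.703)/(24.5+3.04) = 204.0/27.54 = 7.408 mg/L.
Mixed L₀ = (24.5×1.67 + 3.04×113)/(27.54) = 384.4/27.54 = 13.96 mg/L.
Initial deficit D₀ = C_s − DO₀ = 9.27 − 7.408 = 1.862 mg/L.
D(1.06) = [0.360×13.96/(1.29−0.360)](e^(−0.360×1.06) − e^(−1.29×1.06)) + 1.862 e^(−1.29×1.06)
= 5.404 × (0.6828 − 0.2548) + 1.862 × 0.2548 = 2.787 mg/L.
DO = 9.27 − 2.787 = 6.483 mg/L.

DO ≈ 6.48 mg/L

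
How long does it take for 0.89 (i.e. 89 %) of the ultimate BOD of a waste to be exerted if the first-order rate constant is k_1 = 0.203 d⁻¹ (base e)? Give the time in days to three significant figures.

y/L₀ = 1 − e^(−k_1 t) = 0.89 ⇒ e^(−k_1 t) = 0.110
t = −ln(0.110) / 0.203 = 2.207 / 0.203 = 10.87 d.

t ≈ 10.9 d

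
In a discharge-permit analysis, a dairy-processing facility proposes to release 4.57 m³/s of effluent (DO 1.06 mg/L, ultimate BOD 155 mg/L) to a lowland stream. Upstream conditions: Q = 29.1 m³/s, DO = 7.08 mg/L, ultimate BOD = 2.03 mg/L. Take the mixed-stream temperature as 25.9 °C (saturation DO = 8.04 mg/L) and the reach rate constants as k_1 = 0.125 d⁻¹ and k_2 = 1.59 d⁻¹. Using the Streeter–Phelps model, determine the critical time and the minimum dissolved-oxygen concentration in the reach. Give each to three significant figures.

Mixed DO = (29.1×7.08 + 4.57×1.06)/(29.1+4.57) = 210.9/33.67 = 6.263 mg/L.
Mixed L₀ = (29.1×2.03 + 4.57×155)/(33.67) = 767.4/33.67 = 22.79 mg/L.
Initial deficit D₀ = C_s − DO₀ = 8.04 − 6.263 = 1.777 mg/L.
t_c = (1/1.465) ln[(1.59/0.125)(1 − 1.777×1.465/(0.125×22.79))] = 0.6826 × ln(1.097) = 0.06296 d.
D_c = (0.125/1.59) × 22.79 × e^(−0.125×0.06296) = 0.07862 × 22.79 × 0.9922 = 1.778 mg/L.
Minimum DO = 8.04 − 1.778 = 6.262 mg/L.

t_c ≈ 0.0630 d; minimum DO ≈ 6.26 mg/L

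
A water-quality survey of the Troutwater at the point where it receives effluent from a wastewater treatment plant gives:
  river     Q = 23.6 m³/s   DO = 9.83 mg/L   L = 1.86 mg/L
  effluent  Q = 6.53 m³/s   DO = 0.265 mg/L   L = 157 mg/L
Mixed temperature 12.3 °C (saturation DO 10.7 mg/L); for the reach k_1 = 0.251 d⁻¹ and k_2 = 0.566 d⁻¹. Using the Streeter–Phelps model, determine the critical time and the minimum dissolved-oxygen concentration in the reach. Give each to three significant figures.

Mixed DO = (23.6×9.83 + 6.53×0.265)/(23.6+6.53) = 233.7/30.13 = 7.757 mg/L.
Mixed L₀ = (23.6×1.86 + 6.53×157)/(30.13) = 1069/30.13 = 35.48 mg/L.
Initial deficit D₀ = C_s − DO₀ = 10.7 − 7.757 = 2.943 mg/L.
t_c = (1/0.3150) ln[(0.566/0.251)(1 − 2.943×0.3150/(0.251×35.48))] = 3.175 × ln(2.020) = 2.232 d.
D_c = (0.251/0.566) × 35.48 × e^(−0.251×2.232) = 0.4435 × 35.48 × 0.5710 = 8.985 mg/L.
Minimum DO = 10.7 − 8.985 = 1.715 mg/L.

t_c ≈ 2.23 d; minimum DO ≈ 1.71 mg/L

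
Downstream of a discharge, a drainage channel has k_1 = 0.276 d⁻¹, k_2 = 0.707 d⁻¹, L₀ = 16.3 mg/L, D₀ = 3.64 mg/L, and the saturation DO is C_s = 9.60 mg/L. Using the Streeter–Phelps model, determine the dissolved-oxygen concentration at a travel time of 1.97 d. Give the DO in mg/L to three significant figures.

DO ≈ 5.23 mg/L

k_1 L₀/(k_2−k_1) = 0.276×16.3/(0.707−0.276) = 4.499/0.4310 = 10.44 mg/L.
e^(−k_1 t) = e^(−0.276×1.970) = 0.5806; e^(−k_2 t) = e^(−0.707×1.970) = 0.2484.
D = 10.44 × (0.5806 − 0.2484) + 3.64 × 0.2484 = 3.468 + 0.9041 = 4.372 mg/L.
DO = C_s − D = 9.60 − 4.372 = 5.228 mg/L.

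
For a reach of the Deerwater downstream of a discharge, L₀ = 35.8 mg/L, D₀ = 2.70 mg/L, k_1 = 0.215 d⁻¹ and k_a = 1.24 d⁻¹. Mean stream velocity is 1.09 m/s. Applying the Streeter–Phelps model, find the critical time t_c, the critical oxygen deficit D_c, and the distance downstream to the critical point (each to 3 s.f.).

t_c ≈ 1.27 d; D_c ≈ 4.72 mg/L; x_c ≈ 120 km

With k_a/k_1 = 5.767 and 1 − D₀(k_a−k_1)/(k_1 L₀) = 0.6404,
t_c = ln(5.767 × 0.6404) / (1.24 − 0.215) = ln(3.694) / 1.025 = 1.307/1.025 = 1.275 d.
L(t_c) = L₀ e^(−k_1 t_c) = 35.8 × 0.7603 = 27.22 mg/L, and at the critical point k_a D_c = k_1 L, so D_c = (0.215/1.24) × 27.22 = 4.719 mg/L.
x_c = v t_c = 1.09 m/s × 1.275 d × 86400 s/d = 120100 m ≈ 120 km.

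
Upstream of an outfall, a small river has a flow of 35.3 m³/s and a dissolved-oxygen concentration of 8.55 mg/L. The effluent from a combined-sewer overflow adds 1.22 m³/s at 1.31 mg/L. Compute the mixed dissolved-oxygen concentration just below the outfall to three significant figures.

Flow-weighted mixing: C = (Q_r C_r + Q_w C_w)/(Q_r + Q_w)
= (35.3×8.55 + 1.22×1.31)/(35.3 + 1.22) = 303.4/36.52 = 8.308 mg/L.

8.31 mg/L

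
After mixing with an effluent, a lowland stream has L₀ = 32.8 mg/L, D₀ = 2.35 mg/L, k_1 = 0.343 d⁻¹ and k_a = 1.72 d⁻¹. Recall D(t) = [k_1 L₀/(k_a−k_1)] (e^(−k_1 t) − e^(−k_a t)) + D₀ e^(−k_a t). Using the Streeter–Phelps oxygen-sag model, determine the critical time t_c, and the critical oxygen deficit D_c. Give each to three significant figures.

t_c ≈ 0.925 d; D_c ≈ 4.76 mg/L

At the critical point dD/dt = 0, so k_1 L₀ e^(−k_1 t) = k_a D. Substituting D(t) from the Streeter–Phelps equation and solving for t gives
t_c = ln[(k_a/k_1)(1 − D₀(k_a−k_1)/(k_1 L₀))] / (k_a−k_1).
Here k_a−k_1 = 1.377 d⁻¹ and 1 − D₀(k_a−k_1)/(k_1 L₀) = 1 − 2.35×1.377/(0.343×32.8) = 0.7124, so
t_c = ln(5.015 × 0.7124) / 1.377 = 1.273 / 1.377 = 0.9246 d.
L(t_c) = L₀ e^(−k_1 t_c) = 32.8 × 0.7282 = 23.89 mg/L, and at the critical point k_a D_c = k_1 L, so D_c = (0.343/1.72) × 23.89 = 4.763 mg/L.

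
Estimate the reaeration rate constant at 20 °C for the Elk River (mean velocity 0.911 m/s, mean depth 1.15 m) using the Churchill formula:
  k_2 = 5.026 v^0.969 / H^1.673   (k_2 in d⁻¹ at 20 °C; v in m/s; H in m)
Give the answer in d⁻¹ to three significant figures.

k_2 = 5.026 × 0.911^0.969 / 1.15^1.673 = 5.026 × 0.9136 / 1.263 = 3.635 d⁻¹.

k_2 ≈ 3.63 d⁻¹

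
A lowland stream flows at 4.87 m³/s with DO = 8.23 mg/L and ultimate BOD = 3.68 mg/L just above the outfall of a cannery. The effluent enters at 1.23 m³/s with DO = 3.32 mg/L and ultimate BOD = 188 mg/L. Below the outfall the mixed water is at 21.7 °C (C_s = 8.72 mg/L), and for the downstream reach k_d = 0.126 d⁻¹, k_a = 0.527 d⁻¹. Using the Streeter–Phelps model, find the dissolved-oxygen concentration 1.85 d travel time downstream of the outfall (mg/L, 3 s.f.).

DO ≈ 2.84 mg/L

Mixed DO = (4.87×8.23 + 1.23×3.32)/(4.87+1.23) = 44.16/6.100 = 7.240 mg/L.
Mixed L₀ = (4.87×3.68 + 1.23×188)/(6.100) = 249.2/6.100 = 40.85 mg/L.
Initial deficit D₀ = C_s − DO₀ = 8.72 − 7.240 = 1.480 mg/L.
D(1.85) = [0.126×40.85/(0.527−0.126)](e^(−0.126×1.85) − e^(−0.527×1.85)) + 1.480 e^(−0.527×1.85)
= 12.83 × (0.7921 − 0.3772) + 1.480 × 0.3772 = 5.883 mg/L.
DO = 8.72 − 5.883 = 2.837 mg/L.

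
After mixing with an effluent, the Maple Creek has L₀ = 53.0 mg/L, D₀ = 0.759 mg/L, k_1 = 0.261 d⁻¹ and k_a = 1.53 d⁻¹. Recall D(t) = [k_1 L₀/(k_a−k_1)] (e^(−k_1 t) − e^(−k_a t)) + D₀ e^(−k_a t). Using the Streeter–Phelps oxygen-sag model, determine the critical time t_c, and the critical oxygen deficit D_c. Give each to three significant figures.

t_c = [1/(k_a−k_1)] ln[(k_a/k_1)(1 − D₀(k_a−k_1)/(k_1 L₀))]
= [1/(1.53−0.261)] ln[(1.53/0.261)(1 − 0.759×1.269/(0.261×53.0))]
= (1/1.269) ln[5.862 × 0.9304] = 0.7880 × ln(5.454) = 0.7880 × 1.696 = 1.337 d.
L(t_c) = L₀ e^(−k_1 t_c) = 53.0 × 0.7055 = 37.39 mg/L, and at the critical point k_a D_c = k_1 L, so D_c = (0.261/1.53) × 37.39 = 6.378 mg/L.

t_c ≈ 1.34 d; D_c ≈ 6.38 mg/L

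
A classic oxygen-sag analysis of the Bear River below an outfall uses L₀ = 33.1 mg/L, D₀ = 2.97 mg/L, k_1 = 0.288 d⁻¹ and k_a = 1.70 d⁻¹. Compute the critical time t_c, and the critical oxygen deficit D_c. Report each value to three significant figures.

t_c ≈ 0.847 d; D_c ≈ 4.39 mg/L

At the critical point dD/dt = 0, so k_1 L₀ e^(−k_1 t) = k_a D. Substituting D(t) from the Streeter–Phelps equation and solving for t gives
t_c = ln[(k_a/k_1)(1 − D₀(k_a−k_1)/(k_1 L₀))] / (k_a−k_1).
Here k_a−k_1 = 1.412 d⁻¹ and 1 − D₀(k_a−k_1)/(k_1 L₀) = 1 − 2.97×1.412/(0.288×33.1) = 0.5601, so
t_c = ln(5.903 × 0.5601) / 1.412 = 1.196 / 1.412 = 0.8469 d.
D_c = (k_1/k_a) L₀ e^(−k_1 t_c) = (0.288/1.70) × 33.1 × e^(−0.288×0.8469) = 0.1694 × 33.1 × 0.7836 = 4.394 mg/L.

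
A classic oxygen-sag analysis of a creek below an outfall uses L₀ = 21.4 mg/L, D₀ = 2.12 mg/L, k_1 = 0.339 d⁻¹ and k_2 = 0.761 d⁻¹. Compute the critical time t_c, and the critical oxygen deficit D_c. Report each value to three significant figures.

At the critical point dD/dt = 0, so k_1 L₀ e^(−k_1 t) = k_2 D. Substituting D(t) from the Streeter–Phelps equation and solving for t gives
t_c = ln[(k_2/k_1)(1 − D₀(k_2−k_1)/(k_1 L₀))] / (k_2−k_1).
Here k_2−k_1 = 0.4220 d⁻¹ and 1 − D₀(k_2−k_1)/(k_1 L₀) = 1 − 2.12×0.4220/(0.339×21.4) = 0.8767, so
t_c = ln(2.245 × 0.8767) / 0.4220 = 0.6770 / 0.4220 = 1.604 d.
D_c = (k_1/k_2) L₀ e^(−k_1 t_c) = (0.339/0.761) × 21.4 × e^(−0.339×1.604) = 0.4455 × 21.4 × 0.5805 = 5.534 mg/L.

t_c ≈ 1.60 d; D_c ≈ 5.53 mg/L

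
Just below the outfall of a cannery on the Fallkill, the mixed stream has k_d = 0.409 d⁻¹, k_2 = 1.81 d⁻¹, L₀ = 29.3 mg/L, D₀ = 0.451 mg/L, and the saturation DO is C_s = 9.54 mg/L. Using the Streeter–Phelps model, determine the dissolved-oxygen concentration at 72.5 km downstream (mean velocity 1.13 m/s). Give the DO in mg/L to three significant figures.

Travel time t = x/v = 72.5 km / (1.13 m/s) = 72500 m / 1.13 m/s = 64160 s = 0.7426 d.
k_d L₀/(k_2−k_d) = 0.409×29.3/(1.81−0.409) = 11.98/1.401 = 8.554 mg/L.
e^(−k_d t) = e^(−0.409×0.7426) = 0.7381; e^(−k_2 t) = e^(−1.81×0.7426) = 0.2608.
D = 8.554 × (0.7381 − 0.2608) + 0.451 × 0.2608 = 4.083 + 0.1176 = 4.200 mg/L.
DO = C_s − D = 9.54 − 4.200 = 5.340 mg/L.

DO ≈ 5.34 mg/L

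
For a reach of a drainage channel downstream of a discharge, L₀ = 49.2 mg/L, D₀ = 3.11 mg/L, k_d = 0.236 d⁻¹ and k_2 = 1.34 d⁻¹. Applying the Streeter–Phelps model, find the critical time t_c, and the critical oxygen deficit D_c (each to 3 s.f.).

t_c = [1/(k_2−k_d)] ln[(k_2/k_d)(1 − D₀(k_2−k_d)/(k_d L₀))]
= [1/(1.34−0.236)] ln[(1.34/0.236)(1 − 3.11×1.104/(0.236×49.2))]
= (1/1.104) ln[5.678 × 0.7043] = 0.9058 × ln(3.999) = 0.9058 × 1.386 = 1.255 d.
D_c = (k_d/k_2) L₀ e^(−k_d t_c) = (0.236/1.34) × 49.2 × e^(−0.236×1.255) = 0.1761 × 49.2 × 0.7436 = 6.443 mg/L.

t_c ≈ 1.26 d; D_c ≈ 6.44 mg/L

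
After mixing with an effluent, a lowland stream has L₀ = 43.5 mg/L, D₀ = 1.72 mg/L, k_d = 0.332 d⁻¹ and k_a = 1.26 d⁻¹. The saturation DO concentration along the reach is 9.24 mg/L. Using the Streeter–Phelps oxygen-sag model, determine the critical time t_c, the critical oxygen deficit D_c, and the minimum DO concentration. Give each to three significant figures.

t_c ≈ 1.31 d; D_c ≈ 7.42 mg/L; min DO ≈ 1.82 mg/L

With k_a/k_d = 3.795 and 1 − D₀(k_a−k_d)/(k_d L₀) = 0.8895,
t_c = ln(3.795 × 0.8895) / (1.26 − 0.332) = ln(3.376) / 0.9280 = 1.217/0.9280 = 1.311 d.
L(t_c) = L₀ e^(−k_d t_c) = 43.5 × 0.6471 = 28.15 mg/L, and at the critical point k_a D_c = k_d L, so D_c = (0.332/1.26) × 28.15 = 7.417 mg/L.
Minimum DO = C_s − D_c = 9.24 − 7.417 = 1.823 mg/L.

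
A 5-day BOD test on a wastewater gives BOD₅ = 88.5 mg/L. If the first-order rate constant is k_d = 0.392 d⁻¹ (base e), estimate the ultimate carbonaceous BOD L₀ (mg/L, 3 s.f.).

L₀ ≈ 103 mg/L

BOD₅ = L₀(1 − e^(−5k_d)) ⇒ L₀ = BOD₅ / (1 − e^(−5×0.392))
= 88.5 / (1 − 0.1409) = 88.5 / 0.8591 = 103.0 mg/L.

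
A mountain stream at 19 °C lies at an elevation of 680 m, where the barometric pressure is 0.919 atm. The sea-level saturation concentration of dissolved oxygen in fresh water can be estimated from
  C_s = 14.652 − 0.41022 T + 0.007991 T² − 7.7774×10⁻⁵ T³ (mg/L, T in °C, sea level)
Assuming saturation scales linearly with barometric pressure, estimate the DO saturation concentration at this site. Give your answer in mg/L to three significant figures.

At sea level: C_s = 14.652 − 0.41022×19 + 0.007991×19² − 7.7774×10⁻⁵×19³ = 9.209 mg/L.
Pressure correction: C_s' = 9.209 × 0.919 = 8.463 mg/L.

C_s ≈ 8.46 mg/L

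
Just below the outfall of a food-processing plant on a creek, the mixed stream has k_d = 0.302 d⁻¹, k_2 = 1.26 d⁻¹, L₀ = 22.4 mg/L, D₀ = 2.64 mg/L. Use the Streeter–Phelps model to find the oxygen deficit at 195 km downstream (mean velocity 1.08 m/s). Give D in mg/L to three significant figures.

Travel time t = x/v = 195 km / (1.08 m/s) = 195000 m / 1.08 m/s = 180600 s = 2.090 d.
k_d L₀/(k_2−k_d) = 0.302×22.4/(1.26−0.302) = 6.765/0.9580 = 7.061 mg/L.
e^(−k_d t) = e^(−0.302×2.090) = 0.5320; e^(−k_2 t) = e^(−1.26×2.090) = 0.07186.
D = 7.061 × (0.5320 − 0.07186) + 2.64 × 0.07186 = 3.249 + 0.1897 = 3.439 mg/L.

D ≈ 3.44 mg/L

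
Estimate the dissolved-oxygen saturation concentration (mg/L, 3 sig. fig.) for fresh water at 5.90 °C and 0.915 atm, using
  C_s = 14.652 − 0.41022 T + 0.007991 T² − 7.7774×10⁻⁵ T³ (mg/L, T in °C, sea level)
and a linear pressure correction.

C_s ≈ 11.4 mg/L

At sea level: C_s = 14.652 − 0.41022×5.90 + 0.007991×5.90² − 7.7774×10⁻⁵×5.90³ = 12.49 mg/L.
Pressure correction: C_s' = 12.49 × 0.915 = 11.43 mg/L.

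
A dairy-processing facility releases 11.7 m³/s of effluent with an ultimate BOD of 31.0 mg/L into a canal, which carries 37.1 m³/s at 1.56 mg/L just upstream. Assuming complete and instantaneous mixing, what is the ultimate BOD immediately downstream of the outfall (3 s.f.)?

8.62 mg/L

Flow-weighted mixing: C = (Q_r C_r + Q_w C_w)/(Q_r + Q_w)
= (37.1×1.56 + 11.7×31.0)/(37.1 + 11.7) = 420.6/48.80 = 8.618 mg/L.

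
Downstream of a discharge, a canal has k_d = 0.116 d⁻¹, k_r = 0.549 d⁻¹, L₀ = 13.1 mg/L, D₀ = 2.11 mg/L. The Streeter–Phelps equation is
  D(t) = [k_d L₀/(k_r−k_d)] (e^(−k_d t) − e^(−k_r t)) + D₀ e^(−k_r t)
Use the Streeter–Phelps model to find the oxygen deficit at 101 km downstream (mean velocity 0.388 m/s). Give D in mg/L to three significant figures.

D ≈ 2.21 mg/L

Travel time t = x/v = 101 km / (0.388 m/s) = 101000 m / 0.388 m/s = 260300 s = 3.013 d.
k_d L₀/(k_r−k_d) = 0.116×13.1/(0.549−0.116) = 1.520/0.4330 = 3.509 mg/L.
e^(−k_d t) = e^(−0.116×3.013) = 0.7050; e^(−k_r t) = e^(−0.549×3.013) = 0.1913.
D = 3.509 × (0.7050 − 0.1913) + 2.11 × 0.1913 = 1.803 + 0.4036 = 2.207 mg/L.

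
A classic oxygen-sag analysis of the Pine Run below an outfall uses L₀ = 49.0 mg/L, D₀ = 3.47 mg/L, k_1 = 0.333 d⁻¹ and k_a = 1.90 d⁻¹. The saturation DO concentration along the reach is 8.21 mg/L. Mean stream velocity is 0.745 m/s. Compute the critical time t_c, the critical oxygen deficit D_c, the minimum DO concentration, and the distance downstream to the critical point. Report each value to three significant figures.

t_c ≈ 0.853 d; D_c ≈ 6.47 mg/L; min DO ≈ 1.74 mg/L; x_c ≈ 54.9 km

With k_a/k_1 = 5.706 and 1 − D₀(k_a−k_1)/(k_1 L₀) = 0.6668,
t_c = ln(5.706 × 0.6668) / (1.90 − 0.333) = ln(3.804) / 1.567 = 1.336/1.567 = 0.8527 d.
L(t_c) = L₀ e^(−k_1 t_c) = 49.0 × 0.7528 = 36.89 mg/L, and at the critical point k_a D_c = k_1 L, so D_c = (0.333/1.90) × 36.89 = 6.465 mg/L.
Minimum DO = C_s − D_c = 8.21 − 6.465 = 1.745 mg/L.
x_c = v t_c = 0.745 m/s × 0.8527 d × 86400 s/d = 54880 m ≈ 54.9 km.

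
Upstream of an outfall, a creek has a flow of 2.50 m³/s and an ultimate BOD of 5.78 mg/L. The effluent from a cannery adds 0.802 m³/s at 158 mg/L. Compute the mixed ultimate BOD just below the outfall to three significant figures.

Flow-weighted mixing: C = (Q_r C_r + Q_w C_w)/(Q_r + Q_w)
= (2.50×5.78 + 0.802×158)/(2.50 + 0.802) = 141.2/3.302 = 42.75 mg/L.

42.8 mg/L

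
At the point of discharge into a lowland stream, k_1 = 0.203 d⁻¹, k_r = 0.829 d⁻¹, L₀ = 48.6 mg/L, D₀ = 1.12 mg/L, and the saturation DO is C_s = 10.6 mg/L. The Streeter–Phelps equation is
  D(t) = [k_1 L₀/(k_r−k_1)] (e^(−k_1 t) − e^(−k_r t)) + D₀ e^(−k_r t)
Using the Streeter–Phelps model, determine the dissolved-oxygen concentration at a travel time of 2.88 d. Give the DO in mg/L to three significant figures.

k_1 L₀/(k_r−k_1) = 0.203×48.6/(0.829−0.203) = 9.866/0.6260 = 15.76 mg/L.
e^(−k_1 t) = e^(−0.203×2.880) = 0.5573; e^(−k_r t) = e^(−0.829×2.880) = 0.09186.
D = 15.76 × (0.5573 − 0.09186) + 1.12 × 0.09186 = 7.336 + 0.1029 = 7.438 mg/L.
DO = C_s − D = 10.6 − 7.438 = 3.162 mg/L.

DO ≈ 3.16 mg/L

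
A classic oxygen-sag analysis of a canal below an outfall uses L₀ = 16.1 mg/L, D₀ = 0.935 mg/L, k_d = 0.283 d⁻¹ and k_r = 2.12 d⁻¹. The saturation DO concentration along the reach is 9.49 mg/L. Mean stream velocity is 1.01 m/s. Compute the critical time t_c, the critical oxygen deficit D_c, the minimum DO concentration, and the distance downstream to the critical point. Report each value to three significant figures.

t_c = [1/(k_r−k_d)] ln[(k_r/k_d)(1 − D₀(k_r−k_d)/(k_d L₀))]
= [1/(2.12−0.283)] ln[(2.12/0.283)(1 − 0.935×1.837/(0.283×16.1))]
= (1/1.837) ln[7.491 × 0.6230] = 0.5444 × ln(4.667) = 0.5444 × 1.541 = 0.8386 d.
L(t_c) = L₀ e^(−k_d t_c) = 16.1 × 0.7887 = 12.70 mg/L, and at the critical point k_r D_c = k_d L, so D_c = (0.283/2.12) × 12.70 = 1.695 mg/L.
Minimum DO = C_s − D_c = 9.49 − 1.695 = 7.795 mg/L.
x_c = v t_c = 1.01 m/s × 0.8386 d × 86400 s/d = 73180 m ≈ 73.2 km.

t_c ≈ 0.839 d; D_c ≈ 1.70 mg/L; min DO ≈ 7.79 mg/L; x_c ≈ 73.2 km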